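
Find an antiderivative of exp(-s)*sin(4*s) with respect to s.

Let I denote the integral. Integrate by parts with u = sin(4*s), dv = exp(-s) ds, so v = -exp(-s): I = -exp(-s)*sin(4*s) + 4·∫ exp(-s)*cos(4*s) ds.
Apply parts again with u = cos(4*s), dv = exp(-s) ds: ∫ exp(-s)*cos(4*s) ds = -exp(-s)*cos(4*s) − 4·I. Substituting back brings back I: I = -exp(-s)*sin(4*s) - 4*exp(-s)*cos(4*s) − 16·I.
Solving for I: (1 + 16)·I equals the remaining terms, so I = (1/17)·(-exp(-s)*sin(4*s) - 4*exp(-s)*cos(4*s)).

-exp(-s)*sin(4*s)/17 - 4*exp(-s)*cos(4*s)/17 + C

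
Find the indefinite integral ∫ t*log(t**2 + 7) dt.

t**2*log(t**2 + 7)/2 - t**2/2 + 7*log(t**2 + 7)/2 + C

Let u = t**2 + 7, so du = (2*t) dt.
The integral becomes (1/2)·∫ log(u) du; integrate by parts with u′=log(u), dv′=du.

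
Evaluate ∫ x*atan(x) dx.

x**2*atan(x)/2 - x/2 + atan(x)/2 + C

Use integration by parts with u = arctan(x), dv = x dx.
Then du = 1/(x**2 + 1) dx.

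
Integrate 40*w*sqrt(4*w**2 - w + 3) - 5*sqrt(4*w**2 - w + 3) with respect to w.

10*(4*w**2 - w + 3)**(3/2)/3 + C

Let u = 4*w**2 - w + 3, so du = (8*w - 1) dw.
Rewriting, the integral becomes 5·∫ √u du = 5·(2/3)u^(3/2).
Substituting back, u = 4*w**2 - w + 3.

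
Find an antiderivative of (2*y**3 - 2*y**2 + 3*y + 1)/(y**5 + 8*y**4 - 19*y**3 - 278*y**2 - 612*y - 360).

379*log(y - 6)/7392 + 3*log(y + 1)/70 - 29*log(y + 2)/96 + 157*log(y + 5)/66 - 521*log(y + 6)/240 + C

Factor the denominator: (y - 6)*(y + 1)*(y + 2)*(y + 5)*(y + 6).
Partial-fraction decomposition: -521/(240*(y + 6)) + 157/(66*(y + 5)) - 29/(96*(y + 2)) + 3/(70*(y + 1)) + 379/(7392*(y - 6)).
Integrate each term: A/(y−a) contributes A·log|y−a|.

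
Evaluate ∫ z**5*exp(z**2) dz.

Let u = z², du = 2z dz; rewrite as (1/2)∫ u^2·exp(1u) du.
Now integrate by parts 2 times.

(z**4 - 2*z**2 + 2)*exp(z**2)/2 + C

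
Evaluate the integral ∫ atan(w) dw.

Use integration by parts with u = arctan(w), dv = dw.
Then du = 1/(w**2 + 1) dw.

w*atan(w) - log(w**2 + 1)/2 + C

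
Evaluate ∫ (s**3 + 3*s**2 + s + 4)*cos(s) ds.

s**3*sin(s) + 3*s**2*sin(s) + 3*s**2*cos(s) - 5*s*sin(s) + 6*s*cos(s) - 2*sin(s) - 5*cos(s) + C

Use integration by parts with u = s**3 + 3*s**2 + s + 4, dv = cos(s) ds, so v = sin(s).
Apply parts 3 times (tabular method): alternate signs, differentiate u down to 0, integrate dv up.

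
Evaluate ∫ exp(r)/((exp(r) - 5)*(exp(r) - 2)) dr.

log(exp(r) - 5)/3 - log(exp(r) - 2)/3 + C

Let u = e^r, du = e^r dr.
The integral becomes ∫ du/((u-5)(u-2)); decompose into partial fractions.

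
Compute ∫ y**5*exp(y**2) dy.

(y**4 - 2*y**2 + 2)*exp(y**2)/2 + C

Let u = y², du = 2y dy; rewrite as (1/2)∫ u^2·exp(1u) du.
Now integrate by parts 2 times.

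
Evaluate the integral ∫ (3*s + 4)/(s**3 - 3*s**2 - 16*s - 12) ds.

11*log(s - 6)/28 - log(s + 1)/7 - log(s + 2)/4 + C

Factor the denominator: (s - 6)*(s + 1)*(s + 2).
Partial-fraction decomposition: -1/(4*(s + 2)) - 1/(7*(s + 1)) + 11/(28*(s - 6)).
Integrate each term: A/(s−a) contributes A·log|s−a|.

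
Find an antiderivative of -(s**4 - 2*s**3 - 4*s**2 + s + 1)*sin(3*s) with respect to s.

s**4*cos(3*s)/3 - 4*s**3*sin(3*s)/9 - 2*s**3*cos(3*s)/3 + 2*s**2*sin(3*s)/3 - 16*s**2*cos(3*s)/9 + 32*s*sin(3*s)/27 + 7*s*cos(3*s)/9 - 7*sin(3*s)/27 + 59*cos(3*s)/81 + C

Use integration by parts with u = s**4 - 2*s**3 - 4*s**2 + s + 1, dv = -sin(3*s) ds, so v = cos(3*s)/3.
Apply parts 4 times (tabular method): alternate signs, differentiate u down to 0, integrate dv up.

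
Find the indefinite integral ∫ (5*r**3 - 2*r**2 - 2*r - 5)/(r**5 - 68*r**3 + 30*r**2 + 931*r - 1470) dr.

Factor the denominator: (r - 7)*(r - 3)*(r - 2)*(r + 5)*(r + 7).
Partial-fraction decomposition: -451/(630*(r + 7)) + 335/(672*(r + 5)) + 23/(315*(r - 2)) - 53/(160*(r - 3)) + 799/(1680*(r - 7)).
Integrate each term: A/(r−a) contributes A·log|r−a|.

799*log(r - 7)/1680 - 53*log(r - 3)/160 + 23*log(r - 2)/315 + 335*log(r + 5)/672 - 451*log(r + 7)/630 + C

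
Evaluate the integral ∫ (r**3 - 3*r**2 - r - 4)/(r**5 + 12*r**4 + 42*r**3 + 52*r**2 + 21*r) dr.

Factor the denominator: r*(r + 1)**2*(r + 3)*(r + 7).
Partial-fraction decomposition: -487/(1008*(r + 7)) + 55/(48*(r + 3)) - 17/(36*(r + 1)) + 7/(12*(r + 1)**2) - 4/(21*r).
Integrate each term; A/(r−a) gives A·log|r−a|; A/(r−a)² gives −A/(r−a).

-4*log(r)/21 - 17*log(r + 1)/36 + 55*log(r + 3)/48 - 487*log(r + 7)/1008 - 7/(12*r + 12) + C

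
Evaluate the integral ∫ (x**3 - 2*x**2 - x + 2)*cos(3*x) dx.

x**3*sin(3*x)/3 - 2*x**2*sin(3*x)/3 + x**2*cos(3*x)/3 - 5*x*sin(3*x)/9 - 4*x*cos(3*x)/9 + 22*sin(3*x)/27 - 5*cos(3*x)/27 + C

Use integration by parts with u = x**3 - 2*x**2 - x + 2, dv = cos(3*x) dx, so v = sin(3*x)/3.
Apply parts 3 times (tabular method): alternate signs, differentiate u down to 0, integrate dv up.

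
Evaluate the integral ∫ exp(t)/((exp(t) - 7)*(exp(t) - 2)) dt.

log(exp(t) - 7)/5 - log(exp(t) - 2)/5 + C

Let u = e^t, du = e^t dt.
The integral becomes ∫ du/((u-2)(u-7)); decompose into partial fractions.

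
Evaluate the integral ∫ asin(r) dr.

Use integration by parts with u = arcsin(r), dv = dr.
Then du = 1/sqrt(-r**2 + 1) dr.

r*asin(r) + sqrt(-r**2 + 1) + C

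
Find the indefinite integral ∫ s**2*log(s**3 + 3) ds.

s**3*log(s**3 + 3)/3 - s**3/3 + log(s**3 + 3) + C

Let u = s**3 + 3, so du = (3*s**2) ds.
The integral becomes (1/3)·∫ log(u) du; integrate by parts with u′=log(u), dv′=du.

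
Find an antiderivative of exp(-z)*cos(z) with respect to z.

Let I denote the integral. Integrate by parts with u = cos(z), dv = exp(-z) dz, so v = -exp(-z): I = -exp(-z)*cos(z) − ∫ exp(-z)*sin(z) dz.
Apply parts again with u = sin(z), dv = exp(-z) dz: ∫ exp(-z)*sin(z) dz = -exp(-z)*sin(z) + I. Substituting back brings back I: I = exp(-z)*sin(z) - exp(-z)*cos(z) − I.
Solving for I: (1 + 1)·I equals the remaining terms, so I = (1/2)·(exp(-z)*sin(z) - exp(-z)*cos(z)).

exp(-z)*sin(z)/2 - exp(-z)*cos(z)/2 + C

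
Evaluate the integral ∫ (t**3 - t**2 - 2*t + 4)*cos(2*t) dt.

Use integration by parts with u = t**3 - t**2 - 2*t + 4, dv = cos(2*t) dt, so v = sin(2*t)/2.
Apply parts 3 times (tabular method): alternate signs, differentiate u down to 0, integrate dv up.

t**3*sin(2*t)/2 - t**2*sin(2*t)/2 + 3*t**2*cos(2*t)/4 - 7*t*sin(2*t)/4 - t*cos(2*t)/2 + 9*sin(2*t)/4 - 7*cos(2*t)/8 + C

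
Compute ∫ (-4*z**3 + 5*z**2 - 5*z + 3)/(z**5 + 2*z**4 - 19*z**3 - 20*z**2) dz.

Factor the denominator: z**2*(z - 4)*(z + 1)*(z + 5).
Partial-fraction decomposition: 653/(900*(z + 5)) - 17/(20*(z + 1)) - 193/(720*(z - 4)) + 157/(400*z) - 3/(20*z**2).
Integrate each term; A/(z−a) gives A·log|z−a|; A/(z−a)² gives −A/(z−a).

157*log(z)/400 - 193*log(z - 4)/720 - 17*log(z + 1)/20 + 653*log(z + 5)/900 + 3/(20*z) + C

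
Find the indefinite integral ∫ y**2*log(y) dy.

Use integration by parts with u = log(y), dv = y**2 dy.
Then du = 1/y dy and v = y**3/3.

y**3*log(y)/3 - y**3/9 + C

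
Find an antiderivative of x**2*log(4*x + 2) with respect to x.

x**3*log(4*x + 2)/3 - x**3/9 + x**2/12 - x/12 + log(2*x + 1)/24 + C

Use integration by parts with u = log(4*x + 2), dv = x**2 dx.
Then du = 4/(4*x + 2) dx and v = x**3/3.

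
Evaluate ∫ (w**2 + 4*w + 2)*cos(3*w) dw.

w**2*sin(3*w)/3 + 4*w*sin(3*w)/3 + 2*w*cos(3*w)/9 + 16*sin(3*w)/27 + 4*cos(3*w)/9 + C

Use integration by parts with u = w**2 + 4*w + 2, dv = cos(3*w) dw, so v = sin(3*w)/3.
Apply parts 2 times (tabular method): alternate signs, differentiate u down to 0, integrate dv up.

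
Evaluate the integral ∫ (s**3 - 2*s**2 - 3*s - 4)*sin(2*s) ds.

Use integration by parts with u = s**3 - 2*s**2 - 3*s - 4, dv = sin(2*s) ds, so v = -cos(2*s)/2.
Apply parts 3 times (tabular method): alternate signs, differentiate u down to 0, integrate dv up.

-s**3*cos(2*s)/2 + 3*s**2*sin(2*s)/4 + s**2*cos(2*s) - s*sin(2*s) + 9*s*cos(2*s)/4 - 9*sin(2*s)/8 + 3*cos(2*s)/2 + C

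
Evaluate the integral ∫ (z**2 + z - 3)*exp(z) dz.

Use integration by parts with u = z**2 + z - 3, dv = exp(z) dz, so v = exp(z).
Apply parts 2 times (tabular method): alternate signs, differentiate u down to 0, integrate dv up.

(z**2 - z - 2)*exp(z) + C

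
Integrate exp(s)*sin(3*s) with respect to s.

exp(s)*sin(3*s)/10 - 3*exp(s)*cos(3*s)/10 + C

Let I denote the integral. Integrate by parts with u = sin(3*s), dv = exp(s) ds, so v = exp(s): I = exp(s)*sin(3*s) − 3·∫ exp(s)*cos(3*s) ds.
Apply parts again with u = cos(3*s), dv = exp(s) ds: ∫ exp(s)*cos(3*s) ds = exp(s)*cos(3*s) + 3·I. Substituting back brings back I: I = exp(s)*sin(3*s) - 3*exp(s)*cos(3*s) − 9·I.
Solving for I: (1 + 9)·I equals the remaining terms, so I = (1/10)·(exp(s)*sin(3*s) - 3*exp(s)*cos(3*s)).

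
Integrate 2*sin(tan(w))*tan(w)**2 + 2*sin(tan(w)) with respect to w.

-2*cos(tan(w)) + C

Let u = tan(w), so du = (tan(w)**2 + 1) dw.
Rewriting, the integral becomes 2·∫ sin(u) du = 2·-cos(u).
Substituting back, u = tan(w).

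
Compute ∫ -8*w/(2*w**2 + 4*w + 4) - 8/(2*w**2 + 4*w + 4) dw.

-2*log(2*w**2 + 4*w + 4) + C

Let u = 2*w**2 + 4*w + 4, so du = (4*w + 4) dw.
Rewriting, the integral becomes -2·∫ 1/u du = -2·log(u).
Substituting back, u = 2*w**2 + 4*w + 4.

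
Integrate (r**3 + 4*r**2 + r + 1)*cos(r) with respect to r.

Use integration by parts with u = r**3 + 4*r**2 + r + 1, dv = cos(r) dr, so v = sin(r).
Apply parts 3 times (tabular method): alternate signs, differentiate u down to 0, integrate dv up.

r**3*sin(r) + 4*r**2*sin(r) + 3*r**2*cos(r) - 5*r*sin(r) + 8*r*cos(r) - 7*sin(r) - 5*cos(r) + C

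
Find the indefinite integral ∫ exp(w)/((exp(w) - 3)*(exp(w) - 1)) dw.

log(exp(w) - 3)/2 - log(exp(w) - 1)/2 + C

Let u = e^w, du = e^w dw.
The integral becomes ∫ du/((u-3)(u-1)); decompose into partial fractions.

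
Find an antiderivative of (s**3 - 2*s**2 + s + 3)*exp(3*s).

(s**3 - 3*s**2 + 3*s + 2)*exp(3*s)/3 + C

Use integration by parts with u = s**3 - 2*s**2 + s + 3, dv = exp(3*s) ds, so v = exp(3*s)/3.
Apply parts 3 times (tabular method): alternate signs, differentiate u down to 0, integrate dv up.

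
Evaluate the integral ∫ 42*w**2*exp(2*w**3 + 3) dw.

7*exp(2*w**3 + 3) + C

Let u = 2*w**3 + 3, so du = (6*w**2) dw.
Rewriting, the integral becomes 7·∫ e^u du = 7·e^u.
Substituting back, u = 2*w**3 + 3.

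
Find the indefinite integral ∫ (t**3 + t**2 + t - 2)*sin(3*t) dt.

Use integration by parts with u = t**3 + t**2 + t - 2, dv = sin(3*t) dt, so v = -cos(3*t)/3.
Apply parts 3 times (tabular method): alternate signs, differentiate u down to 0, integrate dv up.

-t**3*cos(3*t)/3 + t**2*sin(3*t)/3 - t**2*cos(3*t)/3 + 2*t*sin(3*t)/9 - t*cos(3*t)/9 + sin(3*t)/27 + 20*cos(3*t)/27 + C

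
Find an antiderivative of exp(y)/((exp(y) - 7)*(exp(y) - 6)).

Let u = e^y, du = e^y dy.
The integral becomes ∫ du/((u-7)(u-6)); decompose into partial fractions.

log(exp(y) - 7) - log(exp(y) - 6) + C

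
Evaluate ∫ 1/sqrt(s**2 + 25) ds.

log(s + sqrt(s**2 + 25)) + C

Substitute s = 5·tan(θ), so ds = 5·sec(θ)^2 dθ and the radical becomes sqrt(s**2 + 25) = 5·sec(θ) by the Pythagorean identity.
Integrate the resulting trig expression in θ, then back-substitute tan(θ) = s/5, sec(θ) = sqrt(s**2 + 25)/5 (absorbing any constant into C).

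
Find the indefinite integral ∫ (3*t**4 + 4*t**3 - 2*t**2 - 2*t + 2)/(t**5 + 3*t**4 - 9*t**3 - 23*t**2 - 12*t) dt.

Factor the denominator: t*(t - 3)*(t + 1)**2*(t + 4).
Partial-fraction decomposition: 35/(18*(t + 4)) + 35/(144*(t + 1)) + 1/(12*(t + 1)**2) + 47/(48*(t - 3)) - 1/(6*t).
Integrate each term; A/(t−a) gives A·log|t−a|; A/(t−a)² gives −A/(t−a).

-log(t)/6 + 47*log(t - 3)/48 + 35*log(t + 1)/144 + 35*log(t + 4)/18 - 1/(12*t + 12) + C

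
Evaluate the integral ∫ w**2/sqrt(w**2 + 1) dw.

Substitute w = tan(θ), so dw = sec(θ)^2 dθ and the radical becomes sqrt(w**2 + 1) = sec(θ) by the Pythagorean identity.
Integrate the resulting trig expression in θ, then back-substitute tan(θ) = w, sec(θ) = sqrt(w**2 + 1) (absorbing any constant into C).

w*sqrt(w**2 + 1)/2 - log(w + sqrt(w**2 + 1))/2 + C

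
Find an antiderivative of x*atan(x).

Use integration by parts with u = arctan(x), dv = x dx.
Then du = 1/(x**2 + 1) dx.

x**2*atan(x)/2 - x/2 + atan(x)/2 + C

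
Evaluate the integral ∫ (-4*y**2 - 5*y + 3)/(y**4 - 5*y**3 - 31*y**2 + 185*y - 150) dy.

-75*log(y - 5)/968 - 3*log(y - 1)/56 + 111*log(y + 6)/847 + 61/(22*y - 110) + C

Factor the denominator: (y - 5)**2*(y - 1)*(y + 6).
Partial-fraction decomposition: 111/(847*(y + 6)) - 3/(56*(y - 1)) - 75/(968*(y - 5)) - 61/(22*(y - 5)**2).
Integrate each term; A/(y−a) gives A·log|y−a|; A/(y−a)² gives −A/(y−a).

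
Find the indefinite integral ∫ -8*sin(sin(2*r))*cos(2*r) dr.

Let u = sin(2*r), so du = (2*cos(2*r)) dr.
Rewriting, the integral becomes -4·∫ sin(u) du = -4·-cos(u).
Substituting back, u = sin(2*r).

4*cos(sin(2*r)) + C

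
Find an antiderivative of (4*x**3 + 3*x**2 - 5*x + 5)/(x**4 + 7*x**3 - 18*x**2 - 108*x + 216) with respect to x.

Factor the denominator: (x - 3)*(x - 2)*(x + 6)**2.
Partial-fraction decomposition: 15895/(5184*(x + 6)) - 721/(72*(x + 6)**2) - 39/(64*(x - 2)) + 125/(81*(x - 3)).
Integrate each term; A/(x−a) gives A·log|x−a|; A/(x−a)² gives −A/(x−a).

125*log(x - 3)/81 - 39*log(x - 2)/64 + 15895*log(x + 6)/5184 + 721/(72*x + 432) + C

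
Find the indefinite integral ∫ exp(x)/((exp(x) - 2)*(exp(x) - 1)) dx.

Let u = e^x, du = e^x dx.
The integral becomes ∫ du/((u-1)(u-2)); decompose into partial fractions.

log(exp(x) - 2) - log(exp(x) - 1) + C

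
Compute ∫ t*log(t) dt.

Use integration by parts with u = log(t), dv = t dt.
Then du = 1/t dt and v = t**2/2.

t**2*log(t)/2 - t**2/4 + C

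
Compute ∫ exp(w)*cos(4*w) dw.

Let I denote the integral. Integrate by parts with u = cos(4*w), dv = exp(w) dw, so v = exp(w): I = exp(w)*cos(4*w) + 4·∫ exp(w)*sin(4*w) dw.
Apply parts again with u = sin(4*w), dv = exp(w) dw: ∫ exp(w)*sin(4*w) dw = exp(w)*sin(4*w) − 4·I. Substituting back brings back I: I = 4*exp(w)*sin(4*w) + exp(w)*cos(4*w) − 16·I.
Solving for I: (1 + 16)·I equals the remaining terms, so I = (1/17)·(4*exp(w)*sin(4*w) + exp(w)*cos(4*w)).

4*exp(w)*sin(4*w)/17 + exp(w)*cos(4*w)/17 + C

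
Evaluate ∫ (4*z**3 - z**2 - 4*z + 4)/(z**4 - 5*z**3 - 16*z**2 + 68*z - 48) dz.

Factor the denominator: (z - 6)*(z - 2)*(z - 1)*(z + 4).
Partial-fraction decomposition: 21/(25*(z + 4)) + 3/(25*(z - 1)) - 1/(z - 2) + 101/(25*(z - 6)).
Integrate each term: A/(z−a) contributes A·log|z−a|.

101*log(z - 6)/25 - log(z - 2) + 3*log(z - 1)/25 + 21*log(z + 4)/25 + C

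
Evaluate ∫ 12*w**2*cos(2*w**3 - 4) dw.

2*sin(2*w**3 - 4) + C

Let u = 2*w**3 - 4, so du = (6*w**2) dw.
Rewriting, the integral becomes 2·∫ cos(u) du = 2·sin(u).
Substituting back, u = 2*w**3 - 4.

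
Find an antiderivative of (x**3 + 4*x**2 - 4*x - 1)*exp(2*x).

Use integration by parts with u = x**3 + 4*x**2 - 4*x - 1, dv = exp(2*x) dx, so v = exp(2*x)/2.
Apply parts 3 times (tabular method): alternate signs, differentiate u down to 0, integrate dv up.

(4*x**3 + 10*x**2 - 26*x + 9)*exp(2*x)/8 + C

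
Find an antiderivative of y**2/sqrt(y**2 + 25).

Substitute y = 5·tan(θ), so dy = 5·sec(θ)^2 dθ and the radical becomes sqrt(y**2 + 25) = 5·sec(θ) by the Pythagorean identity.
Integrate the resulting trig expression in θ, then back-substitute tan(θ) = y/5, sec(θ) = sqrt(y**2 + 25)/5 (absorbing any constant into C).

y*sqrt(y**2 + 25)/2 - 25*log(y + sqrt(y**2 + 25))/2 + C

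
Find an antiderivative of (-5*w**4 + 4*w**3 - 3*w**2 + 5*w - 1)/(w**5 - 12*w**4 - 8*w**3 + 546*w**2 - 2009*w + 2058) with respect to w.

-49401*log(w - 7)/19600 - 31*log(w - 3)/16 + 17*log(w - 2)/75 - 113*log(w + 7)/147 + 5373/(140*w - 980) + C

Factor the denominator: (w - 7)**2*(w - 3)*(w - 2)*(w + 7).
Partial-fraction decomposition: -113/(147*(w + 7)) + 17/(75*(w - 2)) - 31/(16*(w - 3)) - 49401/(19600*(w - 7)) - 5373/(140*(w - 7)**2).
Integrate each term; A/(w−a) gives A·log|w−a|; A/(w−a)² gives −A/(w−a).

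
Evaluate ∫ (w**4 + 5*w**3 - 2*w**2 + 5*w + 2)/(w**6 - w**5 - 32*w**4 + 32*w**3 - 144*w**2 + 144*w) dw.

log(w)/72 + 73*log(w - 6)/450 - 11*log(w - 1)/175 - 29*log(w + 6)/5040 - 43*log(w**2 + 4)/800 + 11*atan(w/2)/400 + C

Factor the denominator: w*(w - 6)*(w - 1)*(w + 6)*(w**2 + 4).
Partial-fraction decomposition: -(43*w - 22)/(400*(w**2 + 4)) - 29/(5040*(w + 6)) - 11/(175*(w - 1)) + 73/(450*(w - 6)) + 1/(72*w).
Integrate each term; A/(w−a) gives A·log|w−a|; the (Bw+D)/(w²+p²) term gives a log and an atan.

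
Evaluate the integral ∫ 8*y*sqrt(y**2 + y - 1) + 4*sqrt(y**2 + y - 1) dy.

Let u = y**2 + y - 1, so du = (2*y + 1) dy.
Rewriting, the integral becomes 4·∫ √u du = 4·(2/3)u^(3/2).
Substituting back, u = y**2 + y - 1.

8*(y**2 + y - 1)**(3/2)/3 + C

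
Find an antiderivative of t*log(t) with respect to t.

t**2*log(t)/2 - t**2/4 + C

Use integration by parts with u = log(t), dv = t dt.
Then du = 1/t dt and v = t**2/2.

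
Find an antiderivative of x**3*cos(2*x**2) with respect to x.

x**2*sin(2*x**2)/4 + cos(2*x**2)/8 + C

Let u = x², du = 2x dx; rewrite as (1/2)∫ u^1·cos(2u) du.
Now integrate by parts 1 time.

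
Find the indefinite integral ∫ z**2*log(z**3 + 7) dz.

z**3*log(z**3 + 7)/3 - z**3/3 + 7*log(z**3 + 7)/3 + C

Let u = z**3 + 7, so du = (3*z**2) dz.
The integral becomes (1/3)·∫ log(u) du; integrate by parts with u′=log(u), dv′=du.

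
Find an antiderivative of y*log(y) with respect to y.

Use integration by parts with u = log(y), dv = y dy.
Then du = 1/y dy and v = y**2/2.

y**2*log(y)/2 - y**2/4 + C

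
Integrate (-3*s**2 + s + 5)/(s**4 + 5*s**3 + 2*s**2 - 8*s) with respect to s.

-5*log(s)/8 + log(s - 1)/5 - 3*log(s + 2)/4 + 47*log(s + 4)/40 + C

Factor the denominator: s*(s - 1)*(s + 2)*(s + 4).
Partial-fraction decomposition: 47/(40*(s + 4)) - 3/(4*(s + 2)) + 1/(5*(s - 1)) - 5/(8*s).
Integrate each term: A/(s−a) contributes A·log|s−a|.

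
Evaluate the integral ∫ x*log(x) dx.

x**2*log(x)/2 - x**2/4 + C

Use integration by parts with u = log(x), dv = x dx.
Then du = 1/x dx and v = x**2/2.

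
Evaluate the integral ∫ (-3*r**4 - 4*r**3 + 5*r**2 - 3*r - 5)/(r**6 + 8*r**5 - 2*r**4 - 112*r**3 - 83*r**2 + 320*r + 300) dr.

-log(r - 3)/4 + 71*log(r - 2)/588 + log(r + 1)/48 - log(r + 2)/36 + 961*log(r + 5)/7056 + 155/(84*r + 420) + C

Factor the denominator: (r - 3)*(r - 2)*(r + 1)*(r + 2)*(r + 5)**2.
Partial-fraction decomposition: 961/(7056*(r + 5)) - 155/(84*(r + 5)**2) - 1/(36*(r + 2)) + 1/(48*(r + 1)) + 71/(588*(r - 2)) - 1/(4*(r - 3)).
Integrate each term; A/(r−a) gives A·log|r−a|; A/(r−a)² gives −A/(r−a).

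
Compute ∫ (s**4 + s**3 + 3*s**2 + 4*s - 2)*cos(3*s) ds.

Use integration by parts with u = s**4 + s**3 + 3*s**2 + 4*s - 2, dv = cos(3*s) ds, so v = sin(3*s)/3.
Apply parts 4 times (tabular method): alternate signs, differentiate u down to 0, integrate dv up.

s**4*sin(3*s)/3 + s**3*sin(3*s)/3 + 4*s**3*cos(3*s)/9 + 5*s**2*sin(3*s)/9 + s**2*cos(3*s)/3 + 10*s*sin(3*s)/9 + 10*s*cos(3*s)/27 - 64*sin(3*s)/81 + 10*cos(3*s)/27 + C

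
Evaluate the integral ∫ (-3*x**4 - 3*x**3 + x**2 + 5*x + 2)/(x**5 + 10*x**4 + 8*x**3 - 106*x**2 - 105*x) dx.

-2*log(x)/105 - 149*log(x - 3)/480 - log(x + 1)/48 + 749*log(x + 5)/160 - 3079*log(x + 7)/420 + C

Factor the denominator: x*(x - 3)*(x + 1)*(x + 5)*(x + 7).
Partial-fraction decomposition: -3079/(420*(x + 7)) + 749/(160*(x + 5)) - 1/(48*(x + 1)) - 149/(480*(x - 3)) - 2/(105*x).
Integrate each term: A/(x−a) contributes A·log|x−a|.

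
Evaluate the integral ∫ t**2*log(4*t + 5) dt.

Use integration by parts with u = log(4*t + 5), dv = t**2 dt.
Then du = 4/(4*t + 5) dt and v = t**3/3.

t**3*log(4*t + 5)/3 - t**3/9 + 5*t**2/24 - 25*t/48 + 125*log(4*t + 5)/192 + C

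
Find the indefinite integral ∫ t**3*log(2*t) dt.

Use integration by parts with u = log(2*t), dv = t**3 dt.
Then du = 1/t dt and v = t**4/4.

t**4*(log(t) + log(2))/4 - t**4/16 + C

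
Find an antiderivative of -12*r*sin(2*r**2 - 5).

Let u = 2*r**2 - 5, so du = (4*r) dr.
Rewriting, the integral becomes -3·∫ sin(u) du = -3·-cos(u).
Substituting back, u = 2*r**2 - 5.

3*cos(2*r**2 - 5) + C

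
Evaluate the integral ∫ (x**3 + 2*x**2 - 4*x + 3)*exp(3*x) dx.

Use integration by parts with u = x**3 + 2*x**2 - 4*x + 3, dv = exp(3*x) dx, so v = exp(3*x)/3.
Apply parts 3 times (tabular method): alternate signs, differentiate u down to 0, integrate dv up.

(9*x**3 + 9*x**2 - 42*x + 41)*exp(3*x)/27 + C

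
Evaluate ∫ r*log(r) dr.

Use integration by parts with u = log(r), dv = r dr.
Then du = 1/r dr and v = r**2/2.

r**2*log(r)/2 - r**2/4 + C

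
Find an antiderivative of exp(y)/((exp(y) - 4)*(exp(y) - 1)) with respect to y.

Let u = e^y, du = e^y dy.
The integral becomes ∫ du/((u-1)(u-4)); decompose into partial fractions.

log(exp(y) - 4)/3 - log(exp(y) - 1)/3 + C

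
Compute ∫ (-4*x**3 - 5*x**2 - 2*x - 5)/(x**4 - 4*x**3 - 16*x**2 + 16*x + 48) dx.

Factor the denominator: (x - 6)*(x - 2)*(x + 2)**2.
Partial-fraction decomposition: -207/(256*(x + 2)) + 11/(32*(x + 2)**2) + 61/(64*(x - 2)) - 1061/(256*(x - 6)).
Integrate each term; A/(x−a) gives A·log|x−a|; A/(x−a)² gives −A/(x−a).

-1061*log(x - 6)/256 + 61*log(x - 2)/64 - 207*log(x + 2)/256 - 11/(32*x + 64) + C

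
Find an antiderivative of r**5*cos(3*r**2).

Let u = r², du = 2r dr; rewrite as (1/2)∫ u^2·cos(3u) du.
Now integrate by parts 2 times.

r**4*sin(3*r**2)/6 + r**2*cos(3*r**2)/9 - sin(3*r**2)/27 + C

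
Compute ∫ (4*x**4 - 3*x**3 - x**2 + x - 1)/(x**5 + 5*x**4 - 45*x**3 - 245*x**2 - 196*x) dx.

Factor the denominator: x*(x - 7)*(x + 1)*(x + 4)*(x + 7).
Partial-fraction decomposition: 2644/(441*(x + 7)) - 1195/(396*(x + 4)) + 1/(36*(x + 1)) + 2133/(2156*(x - 7)) + 1/(196*x).
Integrate each term: A/(x−a) contributes A·log|x−a|.

log(x)/196 + 2133*log(x - 7)/2156 + log(x + 1)/36 - 1195*log(x + 4)/396 + 2644*log(x + 7)/441 + C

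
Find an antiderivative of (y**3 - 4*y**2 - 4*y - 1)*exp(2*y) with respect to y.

(4*y**3 - 22*y**2 + 6*y - 7)*exp(2*y)/8 + C

Use integration by parts with u = y**3 - 4*y**2 - 4*y - 1, dv = exp(2*y) dy, so v = exp(2*y)/2.
Apply parts 3 times (tabular method): alternate signs, differentiate u down to 0, integrate dv up.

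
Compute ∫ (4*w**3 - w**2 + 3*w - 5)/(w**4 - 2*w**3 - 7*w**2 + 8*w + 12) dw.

Factor the denominator: (w - 3)*(w - 2)*(w + 1)*(w + 2).
Partial-fraction decomposition: 47/(20*(w + 2)) - 13/(12*(w + 1)) - 29/(12*(w - 2)) + 103/(20*(w - 3)).
Integrate each term: A/(w−a) contributes A·log|w−a|.

103*log(w - 3)/20 - 29*log(w - 2)/12 - 13*log(w + 1)/12 + 47*log(w + 2)/20 + C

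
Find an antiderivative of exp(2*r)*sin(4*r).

Let I denote the integral. Integrate by parts with u = sin(4*r), dv = exp(2*r) dr, so v = exp(2*r)/2: I = exp(2*r)*sin(4*r)/2 − 2·∫ exp(2*r)*cos(4*r) dr.
Apply parts again with u = cos(4*r), dv = exp(2*r) dr: ∫ exp(2*r)*cos(4*r) dr = exp(2*r)*cos(4*r)/2 + 2·I. Substituting back brings back I: I = exp(2*r)*sin(4*r)/2 - exp(2*r)*cos(4*r) − 4·I.
Solving for I: (1 + 4)·I equals the remaining terms, so I = (1/5)·(exp(2*r)*sin(4*r)/2 - exp(2*r)*cos(4*r)).

exp(2*r)*sin(4*r)/10 - exp(2*r)*cos(4*r)/5 + C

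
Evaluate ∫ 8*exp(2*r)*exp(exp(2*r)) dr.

Let u = exp(2*r), so du = (2*exp(2*r)) dr.
Rewriting, the integral becomes 4·∫ e^u du = 4·e^u.
Substituting back, u = exp(2*r).

4*exp(exp(2*r)) + C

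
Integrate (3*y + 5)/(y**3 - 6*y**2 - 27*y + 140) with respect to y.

Factor the denominator: (y - 7)*(y - 4)*(y + 5).
Partial-fraction decomposition: -5/(54*(y + 5)) - 17/(27*(y - 4)) + 13/(18*(y - 7)).
Integrate each term: A/(y−a) contributes A·log|y−a|.

13*log(y - 7)/18 - 17*log(y - 4)/27 - 5*log(y + 5)/54 + C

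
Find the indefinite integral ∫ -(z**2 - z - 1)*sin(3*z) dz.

Use integration by parts with u = z**2 - z - 1, dv = -sin(3*z) dz, so v = cos(3*z)/3.
Apply parts 2 times (tabular method): alternate signs, differentiate u down to 0, integrate dv up.

z**2*cos(3*z)/3 - 2*z*sin(3*z)/9 - z*cos(3*z)/3 + sin(3*z)/9 - 11*cos(3*z)/27 + C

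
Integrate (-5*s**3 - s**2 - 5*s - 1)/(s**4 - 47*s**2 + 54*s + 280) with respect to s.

Factor the denominator: (s - 5)*(s - 4)*(s + 2)*(s + 7).
Partial-fraction decomposition: -85/(33*(s + 7)) + 3/(14*(s + 2)) + 119/(22*(s - 4)) - 169/(21*(s - 5)).
Integrate each term: A/(s−a) contributes A·log|s−a|.

-169*log(s - 5)/21 + 119*log(s - 4)/22 + 3*log(s + 2)/14 - 85*log(s + 7)/33 + C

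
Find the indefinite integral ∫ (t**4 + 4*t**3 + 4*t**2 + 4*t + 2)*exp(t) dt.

Use integration by parts with u = t**4 + 4*t**3 + 4*t**2 + 4*t + 2, dv = exp(t) dt, so v = exp(t).
Apply parts 4 times (tabular method): alternate signs, differentiate u down to 0, integrate dv up.

(t**4 + 4*t**2 - 4*t + 6)*exp(t) + C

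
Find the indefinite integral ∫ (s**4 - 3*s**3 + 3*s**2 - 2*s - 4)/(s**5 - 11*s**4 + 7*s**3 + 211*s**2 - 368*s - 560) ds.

Factor the denominator: (s - 7)*(s - 5)*(s - 4)*(s + 1)*(s + 4).
Partial-fraction decomposition: 125/(594*(s + 4)) - 1/(144*(s + 1)) + 5/(6*(s - 4)) - 311/(108*(s - 5)) + 1501/(528*(s - 7)).
Integrate each term: A/(s−a) contributes A·log|s−a|.

1501*log(s - 7)/528 - 311*log(s - 5)/108 + 5*log(s - 4)/6 - log(s + 1)/144 + 125*log(s + 4)/594 + C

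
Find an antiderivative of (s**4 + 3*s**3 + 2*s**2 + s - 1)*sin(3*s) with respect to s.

Use integration by parts with u = s**4 + 3*s**3 + 2*s**2 + s - 1, dv = sin(3*s) ds, so v = -cos(3*s)/3.
Apply parts 4 times (tabular method): alternate signs, differentiate u down to 0, integrate dv up.

-s**4*cos(3*s)/3 + 4*s**3*sin(3*s)/9 - s**3*cos(3*s) + s**2*sin(3*s) - 2*s**2*cos(3*s)/9 + 4*s*sin(3*s)/27 + s*cos(3*s)/3 - sin(3*s)/9 + 31*cos(3*s)/81 + C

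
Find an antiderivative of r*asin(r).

r**2*asin(r)/2 + r*sqrt(-r**2 + 1)/4 - asin(r)/4 + C

Use integration by parts with u = arcsin(r), dv = r dr.
Then du = 1/sqrt(-r**2 + 1) dr.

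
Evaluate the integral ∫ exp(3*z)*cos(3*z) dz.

Let I denote the integral. Integrate by parts with u = cos(3*z), dv = exp(3*z) dz, so v = exp(3*z)/3: I = exp(3*z)*cos(3*z)/3 + ∫ exp(3*z)*sin(3*z) dz.
Apply parts again with u = sin(3*z), dv = exp(3*z) dz: ∫ exp(3*z)*sin(3*z) dz = exp(3*z)*sin(3*z)/3 − I. Substituting back brings back I: I = exp(3*z)*sin(3*z)/3 + exp(3*z)*cos(3*z)/3 − I.
Solving for I: (1 + 1)·I equals the remaining terms, so I = (1/2)·(exp(3*z)*sin(3*z)/3 + exp(3*z)*cos(3*z)/3).

exp(3*z)*sin(3*z)/6 + exp(3*z)*cos(3*z)/6 + C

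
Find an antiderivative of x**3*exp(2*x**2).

(2*x**2 - 1)*exp(2*x**2)/8 + C

Let u = x², du = 2x dx; rewrite as (1/2)∫ u^1·exp(2u) du.
Now integrate by parts 1 time.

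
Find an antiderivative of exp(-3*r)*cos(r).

Let I denote the integral. Integrate by parts with u = cos(r), dv = exp(-3*r) dr, so v = -exp(-3*r)/3: I = -exp(-3*r)*cos(r)/3 − (1/3)·∫ exp(-3*r)*sin(r) dr.
Apply parts again with u = sin(r), dv = exp(-3*r) dr: ∫ exp(-3*r)*sin(r) dr = -exp(-3*r)*sin(r)/3 + (1/3)·I. Substituting back brings back I: I = exp(-3*r)*sin(r)/9 - exp(-3*r)*cos(r)/3 − (1/9)·I.
Solving for I: (1 + 1/9)·I equals the remaining terms, so I = (9/10)·(exp(-3*r)*sin(r)/9 - exp(-3*r)*cos(r)/3).

exp(-3*r)*sin(r)/10 - 3*exp(-3*r)*cos(r)/10 + C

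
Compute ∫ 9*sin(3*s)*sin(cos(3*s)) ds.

3*cos(cos(3*s)) + C

Let u = cos(3*s), so du = (-3*sin(3*s)) ds.
Rewriting, the integral becomes -3·∫ sin(u) du = -3·-cos(u).
Substituting back, u = cos(3*s).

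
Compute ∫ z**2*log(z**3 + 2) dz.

z**3*log(z**3 + 2)/3 - z**3/3 + 2*log(z**3 + 2)/3 + C

Let u = z**3 + 2, so du = (3*z**2) dz.
The integral becomes (1/3)·∫ log(u) du; integrate by parts with u′=log(u), dv′=du.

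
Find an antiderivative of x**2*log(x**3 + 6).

Let u = x**3 + 6, so du = (3*x**2) dx.
The integral becomes (1/3)·∫ log(u) du; integrate by parts with u′=log(u), dv′=du.

x**3*log(x**3 + 6)/3 - x**3/3 + 2*log(x**3 + 6) + C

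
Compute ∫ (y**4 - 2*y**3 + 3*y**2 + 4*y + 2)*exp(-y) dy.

(-y**4 - 2*y**3 - 9*y**2 - 22*y - 24)*exp(-y) + C

Use integration by parts with u = y**4 - 2*y**3 + 3*y**2 + 4*y + 2, dv = exp(-y) dy, so v = -exp(-y).
Apply parts 4 times (tabular method): alternate signs, differentiate u down to 0, integrate dv up.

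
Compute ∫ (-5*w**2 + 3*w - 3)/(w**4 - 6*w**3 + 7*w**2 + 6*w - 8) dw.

-71*log(w - 4)/30 + 17*log(w - 2)/6 - 5*log(w - 1)/6 + 11*log(w + 1)/30 + C

Factor the denominator: (w - 4)*(w - 2)*(w - 1)*(w + 1).
Partial-fraction decomposition: 11/(30*(w + 1)) - 5/(6*(w - 1)) + 17/(6*(w - 2)) - 71/(30*(w - 4)).
Integrate each term: A/(w−a) contributes A·log|w−a|.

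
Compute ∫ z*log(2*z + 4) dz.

z**2*log(2*z + 4)/2 - z**2/4 + z - 2*log(z + 2) + C

Use integration by parts with u = log(2*z + 4), dv = z dz.
Then du = 2/(2*z + 4) dz and v = z**2/2.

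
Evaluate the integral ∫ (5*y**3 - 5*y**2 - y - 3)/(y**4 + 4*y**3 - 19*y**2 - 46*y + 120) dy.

Factor the denominator: (y - 3)*(y - 2)*(y + 4)*(y + 5).
Partial-fraction decomposition: 187/(14*(y + 5)) - 19/(2*(y + 4)) - 5/(14*(y - 2)) + 3/(2*(y - 3)).
Integrate each term: A/(y−a) contributes A·log|y−a|.

3*log(y - 3)/2 - 5*log(y - 2)/14 - 19*log(y + 4)/2 + 187*log(y + 5)/14 + C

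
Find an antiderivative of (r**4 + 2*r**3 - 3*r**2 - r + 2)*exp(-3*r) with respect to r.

Use integration by parts with u = r**4 + 2*r**3 - 3*r**2 - r + 2, dv = exp(-3*r) dr, so v = -exp(-3*r)/3.
Apply parts 4 times (tabular method): alternate signs, differentiate u down to 0, integrate dv up.

(-27*r**4 - 90*r**3 - 9*r**2 + 21*r - 47)*exp(-3*r)/81 + C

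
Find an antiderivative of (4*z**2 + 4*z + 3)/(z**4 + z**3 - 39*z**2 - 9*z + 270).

Factor the denominator: (z - 5)*(z - 3)*(z + 3)*(z + 6).
Partial-fraction decomposition: -41/(99*(z + 6)) + 3/(16*(z + 3)) - 17/(36*(z - 3)) + 123/(176*(z - 5)).
Integrate each term: A/(z−a) contributes A·log|z−a|.

123*log(z - 5)/176 - 17*log(z - 3)/36 + 3*log(z + 3)/16 - 41*log(z + 6)/99 + C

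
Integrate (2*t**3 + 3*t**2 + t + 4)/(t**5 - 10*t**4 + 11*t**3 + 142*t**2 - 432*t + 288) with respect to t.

11*log(t - 6)/6 - 23*log(t - 4)/6 + 44*log(t - 3)/21 - log(t - 1)/15 - log(t + 4)/35 + C

Factor the denominator: (t - 6)*(t - 4)*(t - 3)*(t - 1)*(t + 4).
Partial-fraction decomposition: -1/(35*(t + 4)) - 1/(15*(t - 1)) + 44/(21*(t - 3)) - 23/(6*(t - 4)) + 11/(6*(t - 6)).
Integrate each term: A/(t−a) contributes A·log|t−a|.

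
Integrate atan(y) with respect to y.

Use integration by parts with u = arctan(y), dv = dy.
Then du = 1/(y**2 + 1) dy.

y*atan(y) - log(y**2 + 1)/2 + C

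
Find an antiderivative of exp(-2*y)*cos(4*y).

exp(-2*y)*sin(4*y)/5 - exp(-2*y)*cos(4*y)/10 + C

Let I denote the integral. Integrate by parts with u = cos(4*y), dv = exp(-2*y) dy, so v = -exp(-2*y)/2: I = -exp(-2*y)*cos(4*y)/2 − 2·∫ exp(-2*y)*sin(4*y) dy.
Apply parts again with u = sin(4*y), dv = exp(-2*y) dy: ∫ exp(-2*y)*sin(4*y) dy = -exp(-2*y)*sin(4*y)/2 + 2·I. Substituting back brings back I: I = exp(-2*y)*sin(4*y) - exp(-2*y)*cos(4*y)/2 − 4·I.
Solving for I: (1 + 4)·I equals the remaining terms, so I = (1/5)·(exp(-2*y)*sin(4*y) - exp(-2*y)*cos(4*y)/2).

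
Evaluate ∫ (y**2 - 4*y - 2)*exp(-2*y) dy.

(-2*y**2 + 6*y + 7)*exp(-2*y)/4 + C

Use integration by parts with u = y**2 - 4*y - 2, dv = exp(-2*y) dy, so v = -exp(-2*y)/2.
Apply parts 2 times (tabular method): alternate signs, differentiate u down to 0, integrate dv up.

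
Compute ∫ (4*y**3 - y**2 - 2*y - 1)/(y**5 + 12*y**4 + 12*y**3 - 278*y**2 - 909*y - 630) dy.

Factor the denominator: (y - 5)*(y + 1)*(y + 3)*(y + 6)*(y + 7).
Partial-fraction decomposition: -44/(9*(y + 7)) + 889/(165*(y + 6)) - 7/(12*(y + 3)) + 1/(90*(y + 1)) + 29/(396*(y - 5)).
Integrate each term: A/(y−a) contributes A·log|y−a|.

29*log(y - 5)/396 + log(y + 1)/90 - 7*log(y + 3)/12 + 889*log(y + 6)/165 - 44*log(y + 7)/9 + C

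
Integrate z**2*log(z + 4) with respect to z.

z**3*log(z + 4)/3 - z**3/9 + 2*z**2/3 - 16*z/3 + 64*log(z + 4)/3 + C

Use integration by parts with u = log(z + 4), dv = z**2 dz.
Then du = 1/(z + 4) dz and v = z**3/3.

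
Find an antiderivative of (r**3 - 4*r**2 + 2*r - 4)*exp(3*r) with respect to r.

Use integration by parts with u = r**3 - 4*r**2 + 2*r - 4, dv = exp(3*r) dr, so v = exp(3*r)/3.
Apply parts 3 times (tabular method): alternate signs, differentiate u down to 0, integrate dv up.

(9*r**3 - 45*r**2 + 48*r - 52)*exp(3*r)/27 + C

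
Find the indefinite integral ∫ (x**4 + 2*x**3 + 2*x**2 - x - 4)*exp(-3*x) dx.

(-27*x**4 - 90*x**3 - 144*x**2 - 69*x + 85)*exp(-3*x)/81 + C

Use integration by parts with u = x**4 + 2*x**3 + 2*x**2 - x - 4, dv = exp(-3*x) dx, so v = -exp(-3*x)/3.
Apply parts 4 times (tabular method): alternate signs, differentiate u down to 0, integrate dv up.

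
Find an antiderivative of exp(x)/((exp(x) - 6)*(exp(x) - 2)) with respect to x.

log(exp(x) - 6)/4 - log(exp(x) - 2)/4 + C

Let u = e^x, du = e^x dx.
The integral becomes ∫ du/((u-2)(u-6)); decompose into partial fractions.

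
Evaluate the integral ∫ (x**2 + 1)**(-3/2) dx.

x/sqrt(x**2 + 1) + C

Substitute x = tan(θ), so dx = sec(θ)^2 dθ and the radical becomes sqrt(x**2 + 1) = sec(θ) by the Pythagorean identity.
Integrate the resulting trig expression in θ, then back-substitute tan(θ) = x, sec(θ) = sqrt(x**2 + 1) (absorbing any constant into C).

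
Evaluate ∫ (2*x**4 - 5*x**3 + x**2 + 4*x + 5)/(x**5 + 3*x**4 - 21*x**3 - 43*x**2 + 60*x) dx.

Factor the denominator: x*(x - 4)*(x - 1)*(x + 3)*(x + 5).
Partial-fraction decomposition: 377/(108*(x + 5)) - 299/(168*(x + 3)) - 7/(72*(x - 1)) + 229/(756*(x - 4)) + 1/(12*x).
Integrate each term: A/(x−a) contributes A·log|x−a|.

log(x)/12 + 229*log(x - 4)/756 - 7*log(x - 1)/72 - 299*log(x + 3)/168 + 377*log(x + 5)/108 + C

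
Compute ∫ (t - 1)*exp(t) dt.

Use integration by parts with u = t - 1, dv = exp(t) dt, so v = exp(t).
Apply parts 1 times (tabular method): alternate signs, differentiate u down to 0, integrate dv up.

(t - 2)*exp(t) + C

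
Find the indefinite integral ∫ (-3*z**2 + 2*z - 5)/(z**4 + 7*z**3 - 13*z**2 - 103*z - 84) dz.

-9*log(z - 4)/77 + log(z + 1)/6 - 19*log(z + 3)/28 + 83*log(z + 7)/132 + C

Factor the denominator: (z - 4)*(z + 1)*(z + 3)*(z + 7).
Partial-fraction decomposition: 83/(132*(z + 7)) - 19/(28*(z + 3)) + 1/(6*(z + 1)) - 9/(77*(z - 4)).
Integrate each term: A/(z−a) contributes A·log|z−a|.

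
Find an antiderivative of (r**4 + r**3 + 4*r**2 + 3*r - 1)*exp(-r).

Use integration by parts with u = r**4 + r**3 + 4*r**2 + 3*r - 1, dv = exp(-r) dr, so v = -exp(-r).
Apply parts 4 times (tabular method): alternate signs, differentiate u down to 0, integrate dv up.

(-r**4 - 5*r**3 - 19*r**2 - 41*r - 40)*exp(-r) + C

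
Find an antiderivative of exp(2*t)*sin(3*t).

2*exp(2*t)*sin(3*t)/13 - 3*exp(2*t)*cos(3*t)/13 + C

Let I denote the integral. Integrate by parts with u = sin(3*t), dv = exp(2*t) dt, so v = exp(2*t)/2: I = exp(2*t)*sin(3*t)/2 − (3/2)·∫ exp(2*t)*cos(3*t) dt.
Apply parts again with u = cos(3*t), dv = exp(2*t) dt: ∫ exp(2*t)*cos(3*t) dt = exp(2*t)*cos(3*t)/2 + (3/2)·I. Substituting back brings back I: I = exp(2*t)*sin(3*t)/2 - 3*exp(2*t)*cos(3*t)/4 − (9/4)·I.
Solving for I: (1 + 9/4)·I equals the remaining terms, so I = (4/13)·(exp(2*t)*sin(3*t)/2 - 3*exp(2*t)*cos(3*t)/4).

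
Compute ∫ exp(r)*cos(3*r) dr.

Let I denote the integral. Integrate by parts with u = cos(3*r), dv = exp(r) dr, so v = exp(r): I = exp(r)*cos(3*r) + 3·∫ exp(r)*sin(3*r) dr.
Apply parts again with u = sin(3*r), dv = exp(r) dr: ∫ exp(r)*sin(3*r) dr = exp(r)*sin(3*r) − 3·I. Substituting back brings back I: I = 3*exp(r)*sin(3*r) + exp(r)*cos(3*r) − 9·I.
Solving for I: (1 + 9)·I equals the remaining terms, so I = (1/10)·(3*exp(r)*sin(3*r) + exp(r)*cos(3*r)).

3*exp(r)*sin(3*r)/10 + exp(r)*cos(3*r)/10 + C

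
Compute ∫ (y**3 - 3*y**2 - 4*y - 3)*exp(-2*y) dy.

Use integration by parts with u = y**3 - 3*y**2 - 4*y - 3, dv = exp(-2*y) dy, so v = -exp(-2*y)/2.
Apply parts 3 times (tabular method): alternate signs, differentiate u down to 0, integrate dv up.

(-4*y**3 + 6*y**2 + 22*y + 23)*exp(-2*y)/8 + C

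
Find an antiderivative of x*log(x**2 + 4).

Let u = x**2 + 4, so du = (2*x) dx.
The integral becomes (1/2)·∫ log(u) du; integrate by parts with u′=log(u), dv′=du.

x**2*log(x**2 + 4)/2 - x**2/2 + 2*log(x**2 + 4) + C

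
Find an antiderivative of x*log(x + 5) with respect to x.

x**2*log(x + 5)/2 - x**2/4 + 5*x/2 - 25*log(x + 5)/2 + C

Use integration by parts with u = log(x + 5), dv = x dx.
Then du = 1/(x + 5) dx and v = x**2/2.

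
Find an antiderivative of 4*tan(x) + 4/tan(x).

4*log(tan(x)) + C

Let u = tan(x), so du = (tan(x)**2 + 1) dx.
Rewriting, the integral becomes 4·∫ 1/u du = 4·log(u).
Substituting back, u = tan(x).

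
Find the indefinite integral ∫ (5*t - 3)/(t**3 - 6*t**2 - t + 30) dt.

Factor the denominator: (t - 5)*(t - 3)*(t + 2).
Partial-fraction decomposition: -13/(35*(t + 2)) - 6/(5*(t - 3)) + 11/(7*(t - 5)).
Integrate each term: A/(t−a) contributes A·log|t−a|.

11*log(t - 5)/7 - 6*log(t - 3)/5 - 13*log(t + 2)/35 + C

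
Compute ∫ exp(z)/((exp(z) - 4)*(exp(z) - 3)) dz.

Let u = e^z, du = e^z dz.
The integral becomes ∫ du/((u-4)(u-3)); decompose into partial fractions.

log(exp(z) - 4) - log(exp(z) - 3) + C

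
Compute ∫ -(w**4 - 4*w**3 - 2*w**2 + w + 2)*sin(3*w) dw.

Use integration by parts with u = w**4 - 4*w**3 - 2*w**2 + w + 2, dv = -sin(3*w) dw, so v = cos(3*w)/3.
Apply parts 4 times (tabular method): alternate signs, differentiate u down to 0, integrate dv up.

w**4*cos(3*w)/3 - 4*w**3*sin(3*w)/9 - 4*w**3*cos(3*w)/3 + 4*w**2*sin(3*w)/3 - 10*w**2*cos(3*w)/9 + 20*w*sin(3*w)/27 + 11*w*cos(3*w)/9 - 11*sin(3*w)/27 + 74*cos(3*w)/81 + C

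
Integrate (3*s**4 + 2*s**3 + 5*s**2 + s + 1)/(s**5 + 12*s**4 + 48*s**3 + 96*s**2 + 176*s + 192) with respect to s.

Factor the denominator: (s + 2)*(s + 4)*(s + 6)*(s**2 + 4).
Partial-fraction decomposition: -(29*s + 28)/(160*(s**2 + 4)) + 3631/(320*(s + 6)) - 717/(80*(s + 4)) + 51/(64*(s + 2)).
Integrate each term; A/(s−a) gives A·log|s−a|; the (Bs+D)/(s²+p²) term gives a log and an atan.

51*log(s + 2)/64 - 717*log(s + 4)/80 + 3631*log(s + 6)/320 - 29*log(s**2 + 4)/320 - 7*atan(s/2)/80 + C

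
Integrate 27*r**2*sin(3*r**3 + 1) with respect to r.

-3*cos(3*r**3 + 1) + C

Let u = 3*r**3 + 1, so du = (9*r**2) dr.
Rewriting, the integral becomes 3·∫ sin(u) du = 3·-cos(u).
Substituting back, u = 3*r**3 + 1.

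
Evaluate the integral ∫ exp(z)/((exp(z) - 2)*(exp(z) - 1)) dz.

log(exp(z) - 2) - log(exp(z) - 1) + C

Let u = e^z, du = e^z dz.
The integral becomes ∫ du/((u-2)(u-1)); decompose into partial fractions.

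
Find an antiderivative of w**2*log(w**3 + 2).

w**3*log(w**3 + 2)/3 - w**3/3 + 2*log(w**3 + 2)/3 + C

Let u = w**3 + 2, so du = (3*w**2) dw.
The integral becomes (1/3)·∫ log(u) du; integrate by parts with u′=log(u), dv′=du.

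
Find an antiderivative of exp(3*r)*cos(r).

exp(3*r)*sin(r)/10 + 3*exp(3*r)*cos(r)/10 + C

Let I denote the integral. Integrate by parts with u = cos(r), dv = exp(3*r) dr, so v = exp(3*r)/3: I = exp(3*r)*cos(r)/3 + (1/3)·∫ exp(3*r)*sin(r) dr.
Apply parts again with u = sin(r), dv = exp(3*r) dr: ∫ exp(3*r)*sin(r) dr = exp(3*r)*sin(r)/3 − (1/3)·I. Substituting back brings back I: I = exp(3*r)*sin(r)/9 + exp(3*r)*cos(r)/3 − (1/9)·I.
Solving for I: (1 + 1/9)·I equals the remaining terms, so I = (9/10)·(exp(3*r)*sin(r)/9 + exp(3*r)*cos(r)/3).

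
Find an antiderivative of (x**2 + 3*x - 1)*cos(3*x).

x**2*sin(3*x)/3 + x*sin(3*x) + 2*x*cos(3*x)/9 - 11*sin(3*x)/27 + cos(3*x)/3 + C

Use integration by parts with u = x**2 + 3*x - 1, dv = cos(3*x) dx, so v = sin(3*x)/3.
Apply parts 2 times (tabular method): alternate signs, differentiate u down to 0, integrate dv up.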